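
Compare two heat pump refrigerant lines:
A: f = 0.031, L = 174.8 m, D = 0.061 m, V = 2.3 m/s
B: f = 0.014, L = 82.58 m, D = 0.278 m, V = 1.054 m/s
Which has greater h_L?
h_L(A) = 23.95 m, h_L(B) = 0.2355 m. Answer: A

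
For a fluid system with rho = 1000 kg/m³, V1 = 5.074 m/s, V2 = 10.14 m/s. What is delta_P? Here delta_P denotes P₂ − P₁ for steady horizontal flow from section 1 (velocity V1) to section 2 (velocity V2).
Formula: \Delta P = \frac{1}{2} \rho (V_1^2 - V_2^2)
delta_P = 0.5·1000·(5.074² − 10.14²)/1000 = -38.54 kPa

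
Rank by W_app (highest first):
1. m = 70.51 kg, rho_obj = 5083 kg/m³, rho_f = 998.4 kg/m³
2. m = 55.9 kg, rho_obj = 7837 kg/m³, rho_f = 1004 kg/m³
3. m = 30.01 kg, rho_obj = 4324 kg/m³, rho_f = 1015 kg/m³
Case 1: W_app = 555.8 N
Case 2: W_app = 478.1 N
Case 3: W_app = 225.3 N
Ranking (highest first): 1, 2, 3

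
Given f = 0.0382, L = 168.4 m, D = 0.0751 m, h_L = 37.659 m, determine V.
Formula: h_L = f \frac{L}{D} \frac{V^2}{2g}
Substituting knowns: 37.659 = 0.0382·(168.4/0.0751)·V²/(2·9.81)
Solving for V: V = √(37.659·2·9.81/(0.0382·(168.4/0.0751))) = 2.937 m/s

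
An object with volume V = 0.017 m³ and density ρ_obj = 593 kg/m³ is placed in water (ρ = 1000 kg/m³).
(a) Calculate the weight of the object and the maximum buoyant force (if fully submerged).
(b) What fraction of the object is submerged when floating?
(a) W=rho_obj*g*V=593*9.81*0.017=98.9 N; F_B(max)=rho*g*V=1000*9.81*0.017=166.8 N
(b) Floating fraction=rho_obj/rho=593/1000=0.593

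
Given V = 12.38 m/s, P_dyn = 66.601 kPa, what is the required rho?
Formula: P_{dyn} = \frac{1}{2} \rho V^2
Substituting knowns: 66.601 = 0.5·rho·12.38²/1000
Solving for rho: rho = 2·(66.601·1000)/12.38² = 869.1 kg/m³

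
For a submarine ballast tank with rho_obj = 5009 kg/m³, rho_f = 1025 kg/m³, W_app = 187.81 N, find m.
Formula: W_{app} = mg\left(1 - \frac{\rho_f}{\rho_{obj}}\right)
Substituting knowns: 187.81 = m·9.81·(1 − 1025/5009)
Solving for m: m = 187.81/(9.81·(1 − 1025/5009)) = 24.07 kg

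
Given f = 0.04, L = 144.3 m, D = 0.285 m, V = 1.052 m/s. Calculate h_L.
Formula: h_L = f \frac{L}{D} \frac{V^2}{2g}
h_L = 0.04·(144.3/0.285)·1.052²/(2·9.81) = 1.142 m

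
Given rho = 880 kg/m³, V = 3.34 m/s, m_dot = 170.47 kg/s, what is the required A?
Formula: \dot{m} = \rho A V
Substituting knowns: 170.47 = 880·A·3.34
Solving for A: A = 170.47/(880·3.34) = 0.058 m²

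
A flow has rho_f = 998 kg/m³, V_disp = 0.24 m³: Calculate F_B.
Formula: F_B = \rho_f g V_{disp}
F_B = 998·9.81·0.24 = 2350 N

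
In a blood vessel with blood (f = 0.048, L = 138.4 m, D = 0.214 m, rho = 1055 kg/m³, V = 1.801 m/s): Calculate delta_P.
Formula: \Delta P = f \frac{L}{D} \frac{\rho V^2}{2}
delta_P = 0.048·(138.4/0.214)·0.5·1055·1.801²/1000 = 53.11 kPa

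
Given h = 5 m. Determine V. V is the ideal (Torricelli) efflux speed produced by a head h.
Formula: V = \sqrt{2 g h}
V = √(2·9.81·5) = 9.905 m/s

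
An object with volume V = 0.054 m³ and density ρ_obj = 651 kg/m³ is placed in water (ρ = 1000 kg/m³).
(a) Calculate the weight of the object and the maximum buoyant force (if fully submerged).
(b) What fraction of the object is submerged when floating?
(a) W=rho_obj*g*V=651*9.81*0.054=344.9 N; F_B(max)=rho*g*V=1000*9.81*0.054=529.7 N
(b) Floating fraction=rho_obj/rho=651/1000=0.651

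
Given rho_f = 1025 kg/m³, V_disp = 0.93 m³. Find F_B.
Formula: F_B = \rho_f g V_{disp}
F_B = 1025·9.81·0.93 = 9351 N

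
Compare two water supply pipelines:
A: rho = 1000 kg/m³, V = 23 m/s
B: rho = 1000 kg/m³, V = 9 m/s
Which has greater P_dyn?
P_dyn(A) = 264.5 kPa, P_dyn(B) = 40.5 kPa. Answer: A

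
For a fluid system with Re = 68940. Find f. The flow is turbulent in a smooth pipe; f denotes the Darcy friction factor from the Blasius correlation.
Formula: f = \frac{0.316}{Re^{0.25}}
f = 0.316/68940^0.25 = 0.0195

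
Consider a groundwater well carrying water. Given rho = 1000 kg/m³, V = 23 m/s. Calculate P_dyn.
Formula: P_{dyn} = \frac{1}{2} \rho V^2
P_dyn = 0.5·1000·23²/1000 = 264.5 kPa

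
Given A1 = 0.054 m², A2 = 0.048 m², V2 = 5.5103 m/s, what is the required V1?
Formula: V_2 = \frac{A_1 V_1}{A_2}
Substituting knowns: 5.5103 = 0.054·V1/0.048
Solving for V1: V1 = 5.5103·0.048/0.054 = 4.898 m/s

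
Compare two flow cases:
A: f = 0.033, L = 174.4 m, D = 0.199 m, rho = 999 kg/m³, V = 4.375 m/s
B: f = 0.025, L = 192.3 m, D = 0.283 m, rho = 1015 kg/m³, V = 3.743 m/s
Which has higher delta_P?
delta_P(A) = 276.5 kPa, delta_P(B) = 120.8 kPa. Answer: A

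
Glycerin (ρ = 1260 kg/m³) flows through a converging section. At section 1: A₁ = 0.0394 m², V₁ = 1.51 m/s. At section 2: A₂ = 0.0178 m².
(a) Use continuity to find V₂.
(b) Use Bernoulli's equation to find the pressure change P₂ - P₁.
(a) Continuity: A₁V₁=A₂V₂ -> V₂=A₁V₁/A₂=0.0394*1.51/0.0178=3.34 m/s
(b) Bernoulli: P₂-P₁=0.5*rho*(V₁^2-V₂^2)/1000=0.5*1260*(1.51^2-3.34^2)/1000=-5.592 kPa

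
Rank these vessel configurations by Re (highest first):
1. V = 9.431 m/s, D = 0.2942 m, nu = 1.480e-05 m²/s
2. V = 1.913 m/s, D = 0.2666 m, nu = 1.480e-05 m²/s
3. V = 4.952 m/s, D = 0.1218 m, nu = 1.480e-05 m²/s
Case 1: Re = 187473
Case 2: Re = 34460
Case 3: Re = 40754
Ranking (highest first): 1, 3, 2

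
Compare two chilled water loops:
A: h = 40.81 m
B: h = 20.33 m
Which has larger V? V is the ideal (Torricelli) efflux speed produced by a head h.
V(A) = 28.3 m/s, V(B) = 19.97 m/s. Answer: A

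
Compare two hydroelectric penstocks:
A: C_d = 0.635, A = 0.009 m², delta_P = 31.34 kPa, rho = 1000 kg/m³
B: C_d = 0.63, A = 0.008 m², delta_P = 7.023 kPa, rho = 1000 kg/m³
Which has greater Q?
Q(A) = 45.25 L/s, Q(B) = 18.89 L/s. Answer: A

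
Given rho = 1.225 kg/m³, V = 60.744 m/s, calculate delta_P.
Formula: V = \sqrt{\frac{2 \Delta P}{\rho}}
Substituting knowns: 60.744 = √(2·(delta_P·1000)/1.225)
Solving for delta_P: delta_P = 60.744²·1.225/2/1000 = 2.26 kPa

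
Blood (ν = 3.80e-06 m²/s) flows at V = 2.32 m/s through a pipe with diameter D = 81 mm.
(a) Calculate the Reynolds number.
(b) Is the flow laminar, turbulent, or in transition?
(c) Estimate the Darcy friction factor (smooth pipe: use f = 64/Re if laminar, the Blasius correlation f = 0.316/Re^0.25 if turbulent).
(a) Re = V·D/ν = 2.32·0.081/3.80e-06 = 49453
(b) Flow regime: turbulent (Re > 4000)
(c) Friction factor: f = 0.316/Re^0.25 = 0.316/49453^0.25 = 0.02119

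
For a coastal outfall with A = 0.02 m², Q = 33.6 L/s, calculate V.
Formula: Q = A V
Substituting knowns: 33.6 = 0.02·V·1000
Solving for V: V = (33.6/1000)/0.02 = 1.68 m/s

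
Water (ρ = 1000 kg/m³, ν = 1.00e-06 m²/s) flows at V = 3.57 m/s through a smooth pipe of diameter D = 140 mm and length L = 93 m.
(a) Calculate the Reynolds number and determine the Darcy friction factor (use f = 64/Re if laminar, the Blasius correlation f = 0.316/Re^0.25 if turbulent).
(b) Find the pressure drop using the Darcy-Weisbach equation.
(a) Re = V·D/ν = 3.57·0.14/1.00e-06 = 499800 → turbulent (Re > 4000); f = 0.316/Re^0.25 = 0.316/499800^0.25 = 0.011885 (Blasius is strictly valid for Re ≲ 1e5; used here as the smooth-pipe estimate the problem specifies)
(b) Darcy-Weisbach: ΔP = f·(L/D)·½ρV²/1000 = 0.011885·(93/0.140)·½·1000·3.57²/1000 = 50.31 kPa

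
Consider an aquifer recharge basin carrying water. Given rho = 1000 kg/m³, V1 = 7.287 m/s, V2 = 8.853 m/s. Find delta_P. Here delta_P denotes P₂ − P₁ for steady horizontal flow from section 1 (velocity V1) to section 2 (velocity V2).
Formula: \Delta P = \frac{1}{2} \rho (V_1^2 - V_2^2)
delta_P = 0.5·1000·(7.287² − 8.853²)/1000 = -12.64 kPa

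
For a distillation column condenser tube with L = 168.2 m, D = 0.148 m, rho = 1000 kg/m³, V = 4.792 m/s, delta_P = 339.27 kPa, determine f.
Formula: \Delta P = f \frac{L}{D} \frac{\rho V^2}{2}
Substituting knowns: 339.27 = f·(168.2/0.148)·0.5·1000·4.792²/1000
Solving for f: f = (339.27·1000)/((168.2/0.148)·0.5·1000·4.792²) = 0.026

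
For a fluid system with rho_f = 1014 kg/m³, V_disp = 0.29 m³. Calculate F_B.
Formula: F_B = \rho_f g V_{disp}
F_B = 1014·9.81·0.29 = 2885 N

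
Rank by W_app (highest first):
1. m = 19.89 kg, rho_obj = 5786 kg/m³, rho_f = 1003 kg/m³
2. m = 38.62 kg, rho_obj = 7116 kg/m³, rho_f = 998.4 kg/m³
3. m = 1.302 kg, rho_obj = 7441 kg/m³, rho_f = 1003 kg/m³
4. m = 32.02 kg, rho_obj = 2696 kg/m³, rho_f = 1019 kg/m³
Case 1: W_app = 161.3 N
Case 2: W_app = 325.7 N
Case 3: W_app = 11.05 N
Case 4: W_app = 195.4 N
Ranking (highest first): 2, 4, 1, 3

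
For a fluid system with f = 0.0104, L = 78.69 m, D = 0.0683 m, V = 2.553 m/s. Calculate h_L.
Formula: h_L = f \frac{L}{D} \frac{V^2}{2g}
h_L = 0.0104·(78.69/0.0683)·2.553²/(2·9.81) = 3.98 m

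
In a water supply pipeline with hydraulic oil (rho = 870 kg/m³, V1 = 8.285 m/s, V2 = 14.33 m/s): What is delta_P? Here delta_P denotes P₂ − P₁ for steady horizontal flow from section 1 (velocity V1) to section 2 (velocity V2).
Formula: \Delta P = \frac{1}{2} \rho (V_1^2 - V_2^2)
delta_P = 0.5·870·(8.285² − 14.33²)/1000 = -59.47 kPa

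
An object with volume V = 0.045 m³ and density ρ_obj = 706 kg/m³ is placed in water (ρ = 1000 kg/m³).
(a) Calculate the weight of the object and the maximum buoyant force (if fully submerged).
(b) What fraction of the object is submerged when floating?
(a) W=rho_obj*g*V=706*9.81*0.045=311.7 N; F_B(max)=rho*g*V=1000*9.81*0.045=441.4 N
(b) Floating fraction=rho_obj/rho=706/1000=0.706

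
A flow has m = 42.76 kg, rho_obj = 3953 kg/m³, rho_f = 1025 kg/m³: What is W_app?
Formula: W_{app} = mg\left(1 - \frac{\rho_f}{\rho_{obj}}\right)
W_app = 42.76·9.81·(1 − 1025/3953) = 310.7 N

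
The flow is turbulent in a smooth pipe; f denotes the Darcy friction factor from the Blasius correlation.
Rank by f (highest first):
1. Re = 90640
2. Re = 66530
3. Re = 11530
Case 1: f = 0.01821
Case 2: f = 0.01968
Case 3: f = 0.0305
Ranking (highest first): 3, 2, 1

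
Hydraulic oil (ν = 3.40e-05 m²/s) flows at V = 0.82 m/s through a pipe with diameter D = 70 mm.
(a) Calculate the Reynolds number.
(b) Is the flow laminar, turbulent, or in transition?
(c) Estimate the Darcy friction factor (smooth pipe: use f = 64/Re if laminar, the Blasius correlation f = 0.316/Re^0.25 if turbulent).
(a) Re = V·D/ν = 0.82·0.07/3.40e-05 = 1688.2
(b) Flow regime: laminar (Re < 2300)
(c) Friction factor: f = 64/Re = 64/1688.2 = 0.03791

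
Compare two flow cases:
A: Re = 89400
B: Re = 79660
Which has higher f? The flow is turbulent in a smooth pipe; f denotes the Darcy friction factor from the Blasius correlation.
f(A) = 0.01827, f(B) = 0.01881. Answer: B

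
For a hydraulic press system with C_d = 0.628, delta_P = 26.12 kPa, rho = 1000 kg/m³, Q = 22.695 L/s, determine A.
Formula: Q = C_d A \sqrt{\frac{2 \Delta P}{\rho}}
Substituting knowns: 22.695 = 0.628·A·√(2·(26.12·1000)/1000)·1000
Solving for A: A = (22.695/1000)/(0.628·√(2·(26.12·1000)/1000)) = 0.005 m²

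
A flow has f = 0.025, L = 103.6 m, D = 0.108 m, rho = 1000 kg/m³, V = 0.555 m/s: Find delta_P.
Formula: \Delta P = f \frac{L}{D} \frac{\rho V^2}{2}
delta_P = 0.025·(103.6/0.108)·0.5·1000·0.555²/1000 = 3.693 kPa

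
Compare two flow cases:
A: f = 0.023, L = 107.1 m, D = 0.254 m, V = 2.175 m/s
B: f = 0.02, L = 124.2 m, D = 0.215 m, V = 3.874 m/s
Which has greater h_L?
h_L(A) = 2.338 m, h_L(B) = 8.838 m. Answer: B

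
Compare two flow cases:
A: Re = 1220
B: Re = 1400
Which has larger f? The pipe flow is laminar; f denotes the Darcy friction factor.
f(A) = 0.05246, f(B) = 0.04571. Answer: A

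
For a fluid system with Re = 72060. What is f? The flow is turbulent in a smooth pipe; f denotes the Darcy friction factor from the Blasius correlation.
Formula: f = \frac{0.316}{Re^{0.25}}
f = 0.316/72060^0.25 = 0.01929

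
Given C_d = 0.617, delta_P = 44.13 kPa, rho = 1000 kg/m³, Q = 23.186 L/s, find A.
Formula: Q = C_d A \sqrt{\frac{2 \Delta P}{\rho}}
Substituting knowns: 23.186 = 0.617·A·√(2·(44.13·1000)/1000)·1000
Solving for A: A = (23.186/1000)/(0.617·√(2·(44.13·1000)/1000)) = 0.004 m²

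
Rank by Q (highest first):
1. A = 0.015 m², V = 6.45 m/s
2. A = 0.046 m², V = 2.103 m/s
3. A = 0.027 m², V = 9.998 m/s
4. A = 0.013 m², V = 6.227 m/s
Case 1: Q = 96.75 L/s
Case 2: Q = 96.74 L/s
Case 3: Q = 269.9 L/s
Case 4: Q = 80.95 L/s
Ranking (highest first): 3, 1, 2, 4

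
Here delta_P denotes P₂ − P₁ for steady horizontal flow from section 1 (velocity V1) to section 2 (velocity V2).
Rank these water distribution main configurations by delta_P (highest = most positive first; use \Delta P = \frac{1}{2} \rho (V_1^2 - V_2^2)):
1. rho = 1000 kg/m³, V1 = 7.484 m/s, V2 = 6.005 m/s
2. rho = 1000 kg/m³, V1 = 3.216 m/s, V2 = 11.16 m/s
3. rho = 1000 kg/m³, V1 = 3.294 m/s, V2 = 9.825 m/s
Case 1: delta_P = 9.975 kPa
Case 2: delta_P = -57.1 kPa
Case 3: delta_P = -42.84 kPa
Ranking (highest first): 1, 3, 2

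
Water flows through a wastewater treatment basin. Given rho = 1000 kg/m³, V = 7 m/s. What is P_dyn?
Formula: P_{dyn} = \frac{1}{2} \rho V^2
P_dyn = 0.5·1000·7²/1000 = 24.5 kPa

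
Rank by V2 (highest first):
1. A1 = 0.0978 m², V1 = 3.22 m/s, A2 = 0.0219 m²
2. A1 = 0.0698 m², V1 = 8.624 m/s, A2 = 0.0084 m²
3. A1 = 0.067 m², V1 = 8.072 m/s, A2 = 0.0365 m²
Case 1: V2 = 14.38 m/s
Case 2: V2 = 71.66 m/s
Case 3: V2 = 14.82 m/s
Ranking (highest first): 2, 3, 1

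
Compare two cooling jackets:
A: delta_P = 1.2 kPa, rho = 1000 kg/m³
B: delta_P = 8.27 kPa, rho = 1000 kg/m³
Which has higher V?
V(A) = 1.549 m/s, V(B) = 4.067 m/s. Answer: B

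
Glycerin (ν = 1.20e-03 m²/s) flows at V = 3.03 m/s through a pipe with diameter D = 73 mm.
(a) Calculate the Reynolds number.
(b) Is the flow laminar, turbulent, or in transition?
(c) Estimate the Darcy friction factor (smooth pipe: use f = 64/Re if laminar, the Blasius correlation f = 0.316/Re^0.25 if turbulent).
(a) Re = V·D/ν = 3.03·0.073/1.20e-03 = 184.32
(b) Flow regime: laminar (Re < 2300)
(c) Friction factor: f = 64/Re = 64/184.32 = 0.3472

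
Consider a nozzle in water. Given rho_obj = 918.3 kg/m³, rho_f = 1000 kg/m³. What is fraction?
Formula: f_{sub} = \frac{\rho_{obj}}{\rho_f}
fraction = 918.3/1000 = 0.9183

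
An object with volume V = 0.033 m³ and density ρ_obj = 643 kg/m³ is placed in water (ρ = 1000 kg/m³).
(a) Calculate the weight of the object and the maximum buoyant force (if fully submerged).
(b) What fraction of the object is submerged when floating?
(a) W=rho_obj*g*V=643*9.81*0.033=208.2 N; F_B(max)=rho*g*V=1000*9.81*0.033=323.7 N
(b) Floating fraction=rho_obj/rho=643/1000=0.643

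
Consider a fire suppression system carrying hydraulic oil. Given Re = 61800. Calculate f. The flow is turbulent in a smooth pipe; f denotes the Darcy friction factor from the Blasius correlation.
Formula: f = \frac{0.316}{Re^{0.25}}
f = 0.316/61800^0.25 = 0.02004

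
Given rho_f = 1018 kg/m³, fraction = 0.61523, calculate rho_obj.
Formula: f_{sub} = \frac{\rho_{obj}}{\rho_f}
Substituting knowns: 0.61523 = rho_obj/1018
Solving for rho_obj: rho_obj = 0.61523·1018 = 626.3 kg/m³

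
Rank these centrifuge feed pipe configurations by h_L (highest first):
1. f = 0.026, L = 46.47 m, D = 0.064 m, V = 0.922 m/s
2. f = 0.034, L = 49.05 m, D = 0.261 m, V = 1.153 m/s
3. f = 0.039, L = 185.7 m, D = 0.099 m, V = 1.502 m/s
Case 1: h_L = 0.818 m
Case 2: h_L = 0.4329 m
Case 3: h_L = 8.412 m
Ranking (highest first): 3, 1, 2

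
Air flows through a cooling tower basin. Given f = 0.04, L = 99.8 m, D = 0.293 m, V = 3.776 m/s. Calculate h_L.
Formula: h_L = f \frac{L}{D} \frac{V^2}{2g}
h_L = 0.04·(99.8/0.293)·3.776²/(2·9.81) = 9.901 m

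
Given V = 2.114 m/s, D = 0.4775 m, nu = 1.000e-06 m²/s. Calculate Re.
Formula: Re = \frac{V D}{\nu}
Re = 2.114·0.4775/1.000e-06 = 1.009e+06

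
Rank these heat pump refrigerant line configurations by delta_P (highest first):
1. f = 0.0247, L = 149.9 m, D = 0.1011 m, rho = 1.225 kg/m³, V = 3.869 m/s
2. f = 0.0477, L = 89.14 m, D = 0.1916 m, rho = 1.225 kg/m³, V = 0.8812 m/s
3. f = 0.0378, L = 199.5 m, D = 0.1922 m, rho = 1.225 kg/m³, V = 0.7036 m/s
Case 1: delta_P = 0.3358 kPa
Case 2: delta_P = 0.01055 kPa
Case 3: delta_P = 0.0119 kPa
Ranking (highest first): 1, 3, 2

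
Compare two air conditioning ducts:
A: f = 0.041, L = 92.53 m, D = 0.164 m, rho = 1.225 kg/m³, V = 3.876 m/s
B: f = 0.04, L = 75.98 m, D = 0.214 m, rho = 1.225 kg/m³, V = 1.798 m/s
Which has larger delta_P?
delta_P(A) = 0.2129 kPa, delta_P(B) = 0.02812 kPa. Answer: A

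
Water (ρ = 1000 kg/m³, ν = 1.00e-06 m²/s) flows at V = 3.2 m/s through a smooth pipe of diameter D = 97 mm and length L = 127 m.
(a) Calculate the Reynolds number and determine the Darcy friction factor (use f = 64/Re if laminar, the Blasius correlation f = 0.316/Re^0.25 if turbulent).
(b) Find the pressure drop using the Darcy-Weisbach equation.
(a) Re = V·D/ν = 3.2·0.097/1.00e-06 = 310400 → turbulent (Re > 4000); f = 0.316/Re^0.25 = 0.316/310400^0.25 = 0.013388 (Blasius is strictly valid for Re ≲ 1e5; used here as the smooth-pipe estimate the problem specifies)
(b) Darcy-Weisbach: ΔP = f·(L/D)·½ρV²/1000 = 0.013388·(127/0.097)·½·1000·3.2²/1000 = 89.75 kPa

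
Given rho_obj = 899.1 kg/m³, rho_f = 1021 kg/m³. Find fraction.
Formula: f_{sub} = \frac{\rho_{obj}}{\rho_f}
fraction = 899.1/1021 = 0.8806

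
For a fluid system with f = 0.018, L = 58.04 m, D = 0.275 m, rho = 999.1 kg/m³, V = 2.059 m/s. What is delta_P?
Formula: \Delta P = f \frac{L}{D} \frac{\rho V^2}{2}
delta_P = 0.018·(58.04/0.275)·0.5·999.1·2.059²/1000 = 8.046 kPa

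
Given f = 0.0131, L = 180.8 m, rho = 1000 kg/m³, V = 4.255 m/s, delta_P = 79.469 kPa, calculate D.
Formula: \Delta P = f \frac{L}{D} \frac{\rho V^2}{2}
Substituting knowns: 79.469 = 0.0131·(180.8/D)·0.5·1000·4.255²/1000
Solving for D: D = 0.0131·180.8·0.5·1000·4.255²/(79.469·1000) = 0.2698 m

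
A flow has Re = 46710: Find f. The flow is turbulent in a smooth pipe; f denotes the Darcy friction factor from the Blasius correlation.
Formula: f = \frac{0.316}{Re^{0.25}}
f = 0.316/46710^0.25 = 0.02149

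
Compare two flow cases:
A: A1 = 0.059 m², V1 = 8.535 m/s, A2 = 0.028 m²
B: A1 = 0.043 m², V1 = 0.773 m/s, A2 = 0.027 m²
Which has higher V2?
V2(A) = 17.98 m/s, V2(B) = 1.231 m/s. Answer: A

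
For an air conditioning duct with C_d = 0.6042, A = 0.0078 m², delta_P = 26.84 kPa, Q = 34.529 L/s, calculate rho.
Formula: Q = C_d A \sqrt{\frac{2 \Delta P}{\rho}}
Substituting knowns: 34.529 = 0.6042·0.0078·√(2·(26.84·1000)/rho)·1000
Solving for rho: rho = 2·(26.84·1000)/((34.529/1000)/(0.6042·0.0078))² = 1000 kg/m³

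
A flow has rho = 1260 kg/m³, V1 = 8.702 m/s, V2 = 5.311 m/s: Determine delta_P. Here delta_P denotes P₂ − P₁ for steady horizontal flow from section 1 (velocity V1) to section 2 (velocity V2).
Formula: \Delta P = \frac{1}{2} \rho (V_1^2 - V_2^2)
delta_P = 0.5·1260·(8.702² − 5.311²)/1000 = 29.94 kPa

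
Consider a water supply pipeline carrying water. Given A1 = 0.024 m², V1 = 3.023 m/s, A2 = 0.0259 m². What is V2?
Formula: V_2 = \frac{A_1 V_1}{A_2}
V2 = 0.024·3.023/0.0259 = 2.801 m/s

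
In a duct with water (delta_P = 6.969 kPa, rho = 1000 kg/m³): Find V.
Formula: V = \sqrt{\frac{2 \Delta P}{\rho}}
V = √(2·(6.969·1000)/1000) = 3.733 m/s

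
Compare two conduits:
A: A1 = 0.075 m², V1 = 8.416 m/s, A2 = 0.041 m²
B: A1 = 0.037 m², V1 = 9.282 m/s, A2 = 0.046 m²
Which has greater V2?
V2(A) = 15.4 m/s, V2(B) = 7.466 m/s. Answer: A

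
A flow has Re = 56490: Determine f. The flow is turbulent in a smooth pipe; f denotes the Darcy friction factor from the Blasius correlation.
Formula: f = \frac{0.316}{Re^{0.25}}
f = 0.316/56490^0.25 = 0.0205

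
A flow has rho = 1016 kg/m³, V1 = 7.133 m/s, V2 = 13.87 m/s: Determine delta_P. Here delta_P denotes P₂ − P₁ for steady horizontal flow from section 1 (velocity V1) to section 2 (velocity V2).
Formula: \Delta P = \frac{1}{2} \rho (V_1^2 - V_2^2)
delta_P = 0.5·1016·(7.133² − 13.87²)/1000 = -71.88 kPa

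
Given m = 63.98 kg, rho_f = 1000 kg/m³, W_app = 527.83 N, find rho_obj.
Formula: W_{app} = mg\left(1 - \frac{\rho_f}{\rho_{obj}}\right)
Substituting knowns: 527.83 = 63.98·9.81·(1 − 1000/rho_obj)
Solving for rho_obj: rho_obj = 1000/(1 − 527.83/(63.98·9.81)) = 6288 kg/m³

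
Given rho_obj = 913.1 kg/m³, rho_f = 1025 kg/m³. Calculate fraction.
Formula: f_{sub} = \frac{\rho_{obj}}{\rho_f}
fraction = 913.1/1025 = 0.8908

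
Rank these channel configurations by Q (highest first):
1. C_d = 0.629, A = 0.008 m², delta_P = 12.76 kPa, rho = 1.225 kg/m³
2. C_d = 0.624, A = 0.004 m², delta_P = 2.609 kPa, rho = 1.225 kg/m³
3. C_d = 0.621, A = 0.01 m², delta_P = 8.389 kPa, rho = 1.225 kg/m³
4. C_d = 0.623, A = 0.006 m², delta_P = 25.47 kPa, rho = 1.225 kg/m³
Case 1: Q = 726.3 L/s
Case 2: Q = 162.9 L/s
Case 3: Q = 726.8 L/s
Case 4: Q = 762.3 L/s
Ranking (highest first): 4, 3, 1, 2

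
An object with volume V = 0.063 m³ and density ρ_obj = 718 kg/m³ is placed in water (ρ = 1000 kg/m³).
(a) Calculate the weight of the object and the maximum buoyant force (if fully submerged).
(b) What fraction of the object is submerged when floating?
(a) W=rho_obj*g*V=718*9.81*0.063=443.7 N; F_B(max)=rho*g*V=1000*9.81*0.063=618.0 N
(b) Floating fraction=rho_obj/rho=718/1000=0.718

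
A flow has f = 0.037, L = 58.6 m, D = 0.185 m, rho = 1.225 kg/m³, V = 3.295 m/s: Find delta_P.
Formula: \Delta P = f \frac{L}{D} \frac{\rho V^2}{2}
delta_P = 0.037·(58.6/0.185)·0.5·1.225·3.295²/1000 = 0.07794 kPa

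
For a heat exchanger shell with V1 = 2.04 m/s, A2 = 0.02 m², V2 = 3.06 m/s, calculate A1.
Formula: V_2 = \frac{A_1 V_1}{A_2}
Substituting knowns: 3.06 = A1·2.04/0.02
Solving for A1: A1 = 3.06·0.02/2.04 = 0.03 m²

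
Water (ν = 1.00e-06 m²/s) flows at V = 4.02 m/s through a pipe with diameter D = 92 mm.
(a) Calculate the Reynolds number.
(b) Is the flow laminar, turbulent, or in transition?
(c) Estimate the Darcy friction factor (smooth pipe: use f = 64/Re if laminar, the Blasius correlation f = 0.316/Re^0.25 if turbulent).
(a) Re = V·D/ν = 4.02·0.092/1.00e-06 = 369840
(b) Flow regime: turbulent (Re > 4000)
(c) Friction factor: f = 0.316/Re^0.25 = 0.316/369840^0.25 = 0.01281 (Blasius is strictly valid for Re ≲ 1e5; used here as the smooth-pipe estimate the problem specifies)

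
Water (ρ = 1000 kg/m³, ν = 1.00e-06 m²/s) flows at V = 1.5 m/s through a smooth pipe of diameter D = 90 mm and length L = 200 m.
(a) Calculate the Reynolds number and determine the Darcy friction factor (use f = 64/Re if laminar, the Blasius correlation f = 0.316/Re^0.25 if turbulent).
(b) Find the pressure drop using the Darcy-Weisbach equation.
(a) Re = V·D/ν = 1.5·0.09/1.00e-06 = 135000 → turbulent (Re > 4000); f = 0.316/Re^0.25 = 0.316/135000^0.25 = 0.016486 (Blasius is strictly valid for Re ≲ 1e5; used here as the smooth-pipe estimate the problem specifies)
(b) Darcy-Weisbach: ΔP = f·(L/D)·½ρV²/1000 = 0.016486·(200/0.090)·½·1000·1.5²/1000 = 41.22 kPa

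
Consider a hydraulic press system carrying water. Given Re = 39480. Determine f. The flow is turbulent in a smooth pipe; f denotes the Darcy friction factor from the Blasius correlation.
Formula: f = \frac{0.316}{Re^{0.25}}
f = 0.316/39480^0.25 = 0.02242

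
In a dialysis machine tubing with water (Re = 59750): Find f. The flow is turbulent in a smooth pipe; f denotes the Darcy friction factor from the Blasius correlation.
Formula: f = \frac{0.316}{Re^{0.25}}
f = 0.316/59750^0.25 = 0.02021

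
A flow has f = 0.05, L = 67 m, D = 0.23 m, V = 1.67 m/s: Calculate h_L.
Formula: h_L = f \frac{L}{D} \frac{V^2}{2g}
h_L = 0.05·(67/0.23)·1.67²/(2·9.81) = 2.07 m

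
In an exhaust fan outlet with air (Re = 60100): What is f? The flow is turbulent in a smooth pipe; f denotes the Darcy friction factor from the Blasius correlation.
Formula: f = \frac{0.316}{Re^{0.25}}
f = 0.316/60100^0.25 = 0.02018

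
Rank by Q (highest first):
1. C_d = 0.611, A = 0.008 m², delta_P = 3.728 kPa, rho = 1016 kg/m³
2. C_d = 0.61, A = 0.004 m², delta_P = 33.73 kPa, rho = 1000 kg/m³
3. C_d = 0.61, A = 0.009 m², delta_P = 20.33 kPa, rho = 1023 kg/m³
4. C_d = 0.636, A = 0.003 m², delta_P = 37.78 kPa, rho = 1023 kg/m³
Case 1: Q = 13.24 L/s
Case 2: Q = 20.04 L/s
Case 3: Q = 34.61 L/s
Case 4: Q = 16.4 L/s
Ranking (highest first): 3, 2, 4, 1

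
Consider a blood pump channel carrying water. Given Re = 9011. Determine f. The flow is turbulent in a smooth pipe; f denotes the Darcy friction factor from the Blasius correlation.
Formula: f = \frac{0.316}{Re^{0.25}}
f = 0.316/9011^0.25 = 0.03243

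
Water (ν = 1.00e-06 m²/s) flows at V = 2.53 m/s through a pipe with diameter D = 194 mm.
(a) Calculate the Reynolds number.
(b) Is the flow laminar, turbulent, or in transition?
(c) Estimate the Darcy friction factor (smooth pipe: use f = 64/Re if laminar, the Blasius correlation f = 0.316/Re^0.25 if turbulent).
(a) Re = V·D/ν = 2.53·0.194/1.00e-06 = 490820
(b) Flow regime: turbulent (Re > 4000)
(c) Friction factor: f = 0.316/Re^0.25 = 0.316/490820^0.25 = 0.01194 (Blasius is strictly valid for Re ≲ 1e5; used here as the smooth-pipe estimate the problem specifies)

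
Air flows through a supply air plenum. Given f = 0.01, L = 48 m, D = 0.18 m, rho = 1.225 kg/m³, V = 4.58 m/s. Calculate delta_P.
Formula: \Delta P = f \frac{L}{D} \frac{\rho V^2}{2}
delta_P = 0.01·(48/0.18)·0.5·1.225·4.58²/1000 = 0.03426 kPa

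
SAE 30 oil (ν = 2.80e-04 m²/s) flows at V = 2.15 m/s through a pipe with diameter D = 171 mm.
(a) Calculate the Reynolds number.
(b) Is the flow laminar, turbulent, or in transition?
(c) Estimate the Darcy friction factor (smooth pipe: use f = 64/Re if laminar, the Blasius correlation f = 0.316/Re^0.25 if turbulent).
(a) Re = V·D/ν = 2.15·0.171/2.80e-04 = 1313
(b) Flow regime: laminar (Re < 2300)
(c) Friction factor: f = 64/Re = 64/1313 = 0.04874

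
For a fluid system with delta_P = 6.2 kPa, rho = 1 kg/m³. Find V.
Formula: V = \sqrt{\frac{2 \Delta P}{\rho}}
V = √(2·(6.2·1000)/1) = 111.4 m/s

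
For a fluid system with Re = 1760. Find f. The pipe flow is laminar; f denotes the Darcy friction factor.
Formula: f = \frac{64}{Re}
f = 64/1760 = 0.03636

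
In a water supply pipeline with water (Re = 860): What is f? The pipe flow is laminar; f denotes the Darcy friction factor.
Formula: f = \frac{64}{Re}
f = 64/860 = 0.07442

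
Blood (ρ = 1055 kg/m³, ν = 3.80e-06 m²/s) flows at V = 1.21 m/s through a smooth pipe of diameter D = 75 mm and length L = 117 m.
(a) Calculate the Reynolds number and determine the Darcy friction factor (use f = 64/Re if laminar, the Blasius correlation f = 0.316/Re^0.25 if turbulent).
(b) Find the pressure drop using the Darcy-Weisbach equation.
(a) Re = V·D/ν = 1.21·0.075/3.80e-06 = 23882 → turbulent (Re > 4000); f = 0.316/Re^0.25 = 0.316/23882^0.25 = 0.02542
(b) Darcy-Weisbach: ΔP = f·(L/D)·½ρV²/1000 = 0.02542·(117/0.075)·½·1055·1.21²/1000 = 30.63 kPa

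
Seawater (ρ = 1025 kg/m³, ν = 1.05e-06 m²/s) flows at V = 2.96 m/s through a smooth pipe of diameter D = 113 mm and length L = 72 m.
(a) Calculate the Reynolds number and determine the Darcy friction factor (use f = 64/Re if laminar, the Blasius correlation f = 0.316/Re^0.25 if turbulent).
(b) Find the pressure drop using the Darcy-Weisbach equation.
(a) Re = V·D/ν = 2.96·0.113/1.05e-06 = 318550 → turbulent (Re > 4000); f = 0.316/Re^0.25 = 0.316/318550^0.25 = 0.013301 (Blasius is strictly valid for Re ≲ 1e5; used here as the smooth-pipe estimate the problem specifies)
(b) Darcy-Weisbach: ΔP = f·(L/D)·½ρV²/1000 = 0.013301·(72/0.113)·½·1025·2.96²/1000 = 38.06 kPa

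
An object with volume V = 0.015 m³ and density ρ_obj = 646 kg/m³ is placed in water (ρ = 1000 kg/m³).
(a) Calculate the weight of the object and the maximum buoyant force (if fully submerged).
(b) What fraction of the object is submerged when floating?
(a) W=rho_obj*g*V=646*9.81*0.015=95.1 N; F_B(max)=rho*g*V=1000*9.81*0.015=147.2 N
(b) Floating fraction=rho_obj/rho=646/1000=0.646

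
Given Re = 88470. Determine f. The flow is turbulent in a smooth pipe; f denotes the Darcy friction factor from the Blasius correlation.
Formula: f = \frac{0.316}{Re^{0.25}}
f = 0.316/88470^0.25 = 0.01832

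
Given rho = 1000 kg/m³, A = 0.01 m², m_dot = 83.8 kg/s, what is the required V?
Formula: \dot{m} = \rho A V
Substituting knowns: 83.8 = 1000·0.01·V
Solving for V: V = 83.8/(1000·0.01) = 8.38 m/s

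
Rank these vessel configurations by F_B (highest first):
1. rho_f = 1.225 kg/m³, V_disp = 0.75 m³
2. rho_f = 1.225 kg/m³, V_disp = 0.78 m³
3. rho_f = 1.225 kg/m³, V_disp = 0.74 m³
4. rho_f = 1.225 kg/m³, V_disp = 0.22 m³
Case 1: F_B = 9.013 N
Case 2: F_B = 9.373 N
Case 3: F_B = 8.893 N
Case 4: F_B = 2.644 N
Ranking (highest first): 2, 1, 3, 4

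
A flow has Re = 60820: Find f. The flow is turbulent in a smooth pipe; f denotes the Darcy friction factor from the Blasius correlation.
Formula: f = \frac{0.316}{Re^{0.25}}
f = 0.316/60820^0.25 = 0.02012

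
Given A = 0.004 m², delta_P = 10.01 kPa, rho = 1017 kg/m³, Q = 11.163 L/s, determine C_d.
Formula: Q = C_d A \sqrt{\frac{2 \Delta P}{\rho}}
Substituting knowns: 11.163 = C_d·0.004·√(2·(10.01·1000)/1017)·1000
Solving for C_d: C_d = (11.163/1000)/(0.004·√(2·(10.01·1000)/1017)) = 0.629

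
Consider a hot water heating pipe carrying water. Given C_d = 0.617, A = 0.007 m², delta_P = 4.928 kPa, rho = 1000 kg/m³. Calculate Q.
Formula: Q = C_d A \sqrt{\frac{2 \Delta P}{\rho}}
Q = 0.617·0.007·√(2·(4.928·1000)/1000)·1000 = 13.56 L/s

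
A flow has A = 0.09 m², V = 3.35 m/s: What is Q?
Formula: Q = A V
Q = 0.09·3.35·1000 = 301.5 L/s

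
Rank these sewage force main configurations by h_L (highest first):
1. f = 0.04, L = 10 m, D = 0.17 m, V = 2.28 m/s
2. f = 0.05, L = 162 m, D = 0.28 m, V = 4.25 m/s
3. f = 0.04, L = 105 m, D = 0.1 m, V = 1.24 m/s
Case 1: h_L = 0.6234 m
Case 2: h_L = 26.63 m
Case 3: h_L = 3.291 m
Ranking (highest first): 2, 3, 1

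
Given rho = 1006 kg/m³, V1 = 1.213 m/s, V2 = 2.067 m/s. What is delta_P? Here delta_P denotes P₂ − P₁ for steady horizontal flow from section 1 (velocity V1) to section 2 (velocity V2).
Formula: \Delta P = \frac{1}{2} \rho (V_1^2 - V_2^2)
delta_P = 0.5·1006·(1.213² − 2.067²)/1000 = -1.409 kPa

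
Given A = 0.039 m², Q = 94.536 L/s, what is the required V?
Formula: Q = A V
Substituting knowns: 94.536 = 0.039·V·1000
Solving for V: V = (94.536/1000)/0.039 = 2.424 m/s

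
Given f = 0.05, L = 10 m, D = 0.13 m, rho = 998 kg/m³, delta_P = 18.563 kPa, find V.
Formula: \Delta P = f \frac{L}{D} \frac{\rho V^2}{2}
Substituting knowns: 18.563 = 0.05·(10/0.13)·0.5·998·V²/1000
Solving for V: V = √((18.563·1000)/(0.05·(10/0.13)·0.5·998)) = 3.11 m/s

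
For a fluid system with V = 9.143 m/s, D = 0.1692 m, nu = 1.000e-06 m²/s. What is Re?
Formula: Re = \frac{V D}{\nu}
Re = 9.143·0.1692/1.000e-06 = 1.547e+06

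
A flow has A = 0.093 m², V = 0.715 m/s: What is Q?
Formula: Q = A V
Q = 0.093·0.715·1000 = 66.5 L/s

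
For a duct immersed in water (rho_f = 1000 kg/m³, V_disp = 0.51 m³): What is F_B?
Formula: F_B = \rho_f g V_{disp}
F_B = 1000·9.81·0.51 = 5003 N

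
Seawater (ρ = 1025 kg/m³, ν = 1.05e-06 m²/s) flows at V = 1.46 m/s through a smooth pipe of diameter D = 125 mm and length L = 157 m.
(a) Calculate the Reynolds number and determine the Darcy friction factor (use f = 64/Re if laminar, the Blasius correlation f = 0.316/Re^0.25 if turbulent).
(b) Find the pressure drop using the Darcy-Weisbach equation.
(a) Re = V·D/ν = 1.46·0.125/1.05e-06 = 173810 → turbulent (Re > 4000); f = 0.316/Re^0.25 = 0.316/173810^0.25 = 0.015476 (Blasius is strictly valid for Re ≲ 1e5; used here as the smooth-pipe estimate the problem specifies)
(b) Darcy-Weisbach: ΔP = f·(L/D)·½ρV²/1000 = 0.015476·(157/0.125)·½·1025·1.46²/1000 = 21.23 kPa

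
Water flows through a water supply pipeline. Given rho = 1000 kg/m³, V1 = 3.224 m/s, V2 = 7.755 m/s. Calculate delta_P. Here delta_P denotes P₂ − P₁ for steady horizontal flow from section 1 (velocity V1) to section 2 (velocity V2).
Formula: \Delta P = \frac{1}{2} \rho (V_1^2 - V_2^2)
delta_P = 0.5·1000·(3.224² − 7.755²)/1000 = -24.87 kPa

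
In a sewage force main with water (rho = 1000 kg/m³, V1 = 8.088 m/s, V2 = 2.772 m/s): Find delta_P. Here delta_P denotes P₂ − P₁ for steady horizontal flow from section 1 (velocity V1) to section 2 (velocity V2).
Formula: \Delta P = \frac{1}{2} \rho (V_1^2 - V_2^2)
delta_P = 0.5·1000·(8.088² − 2.772²)/1000 = 28.87 kPa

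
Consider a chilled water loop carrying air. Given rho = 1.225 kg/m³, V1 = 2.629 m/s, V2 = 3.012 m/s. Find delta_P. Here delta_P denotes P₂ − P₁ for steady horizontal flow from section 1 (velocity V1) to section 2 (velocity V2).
Formula: \Delta P = \frac{1}{2} \rho (V_1^2 - V_2^2)
delta_P = 0.5·1.225·(2.629² − 3.012²)/1000 = -0.001323 kPa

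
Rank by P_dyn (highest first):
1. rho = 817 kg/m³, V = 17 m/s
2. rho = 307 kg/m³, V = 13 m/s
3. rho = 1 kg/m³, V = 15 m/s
Case 1: P_dyn = 118.1 kPa
Case 2: P_dyn = 25.94 kPa
Case 3: P_dyn = 0.1125 kPa
Ranking (highest first): 1, 2, 3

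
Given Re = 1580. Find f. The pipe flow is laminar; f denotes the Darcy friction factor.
Formula: f = \frac{64}{Re}
f = 64/1580 = 0.04051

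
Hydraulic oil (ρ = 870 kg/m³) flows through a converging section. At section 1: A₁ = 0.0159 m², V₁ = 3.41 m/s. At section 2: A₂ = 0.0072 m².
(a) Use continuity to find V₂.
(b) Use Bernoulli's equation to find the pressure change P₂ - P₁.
(a) Continuity: A₁V₁=A₂V₂ -> V₂=A₁V₁/A₂=0.0159*3.41/0.0072=7.53 m/s
(b) Bernoulli: P₂-P₁=0.5*rho*(V₁^2-V₂^2)/1000=0.5*870*(3.41^2-7.53^2)/1000=-19.61 kPa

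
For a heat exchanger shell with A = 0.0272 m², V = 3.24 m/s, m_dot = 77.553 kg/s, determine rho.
Formula: \dot{m} = \rho A V
Substituting knowns: 77.553 = rho·0.0272·3.24
Solving for rho: rho = 77.553/(0.0272·3.24) = 880 kg/m³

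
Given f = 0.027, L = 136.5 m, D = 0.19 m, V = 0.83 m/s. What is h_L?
Formula: h_L = f \frac{L}{D} \frac{V^2}{2g}
h_L = 0.027·(136.5/0.19)·0.83²/(2·9.81) = 0.6811 m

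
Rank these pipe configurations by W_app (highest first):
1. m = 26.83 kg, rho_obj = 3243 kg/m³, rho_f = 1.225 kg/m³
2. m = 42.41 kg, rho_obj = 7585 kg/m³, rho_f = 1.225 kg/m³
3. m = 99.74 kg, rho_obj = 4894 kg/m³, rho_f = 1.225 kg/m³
Case 1: W_app = 263.1 N
Case 2: W_app = 416 N
Case 3: W_app = 978.2 N
Ranking (highest first): 3, 2, 1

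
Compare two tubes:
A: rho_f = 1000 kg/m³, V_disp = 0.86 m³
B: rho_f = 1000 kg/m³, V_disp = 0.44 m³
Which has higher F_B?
F_B(A) = 8437 N, F_B(B) = 4316 N. Answer: A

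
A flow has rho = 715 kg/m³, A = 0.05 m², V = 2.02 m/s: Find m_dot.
Formula: \dot{m} = \rho A V
m_dot = 715·0.05·2.02 = 72.22 kg/s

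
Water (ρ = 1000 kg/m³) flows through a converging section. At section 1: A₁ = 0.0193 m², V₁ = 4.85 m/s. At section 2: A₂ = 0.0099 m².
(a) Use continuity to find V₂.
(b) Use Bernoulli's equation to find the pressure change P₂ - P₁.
(a) Continuity: A₁V₁=A₂V₂ -> V₂=A₁V₁/A₂=0.0193*4.85/0.0099=9.46 m/s
(b) Bernoulli: P₂-P₁=0.5*rho*(V₁^2-V₂^2)/1000=0.5*1000*(4.85^2-9.46^2)/1000=-32.98 kPa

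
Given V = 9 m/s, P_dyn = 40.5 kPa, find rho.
Formula: P_{dyn} = \frac{1}{2} \rho V^2
Substituting knowns: 40.5 = 0.5·rho·9²/1000
Solving for rho: rho = 2·(40.5·1000)/9² = 1000 kg/m³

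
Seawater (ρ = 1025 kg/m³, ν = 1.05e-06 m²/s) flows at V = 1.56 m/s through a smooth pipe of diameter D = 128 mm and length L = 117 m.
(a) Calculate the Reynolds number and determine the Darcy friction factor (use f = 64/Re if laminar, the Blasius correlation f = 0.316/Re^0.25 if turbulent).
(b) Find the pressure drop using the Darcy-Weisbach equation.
(a) Re = V·D/ν = 1.56·0.128/1.05e-06 = 190170 → turbulent (Re > 4000); f = 0.316/Re^0.25 = 0.316/190170^0.25 = 0.015132 (Blasius is strictly valid for Re ≲ 1e5; used here as the smooth-pipe estimate the problem specifies)
(b) Darcy-Weisbach: ΔP = f·(L/D)·½ρV²/1000 = 0.015132·(117/0.128)·½·1025·1.56²/1000 = 17.25 kPa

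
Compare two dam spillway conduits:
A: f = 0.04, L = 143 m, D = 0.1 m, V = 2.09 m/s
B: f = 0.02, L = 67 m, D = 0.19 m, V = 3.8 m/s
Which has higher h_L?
h_L(A) = 12.73 m, h_L(B) = 5.191 m. Answer: A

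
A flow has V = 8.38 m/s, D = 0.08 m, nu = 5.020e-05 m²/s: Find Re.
Formula: Re = \frac{V D}{\nu}
Re = 8.38·0.08/5.020e-05 = 13355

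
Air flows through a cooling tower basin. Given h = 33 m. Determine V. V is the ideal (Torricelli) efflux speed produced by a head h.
Formula: V = \sqrt{2 g h}
V = √(2·9.81·33) = 25.45 m/s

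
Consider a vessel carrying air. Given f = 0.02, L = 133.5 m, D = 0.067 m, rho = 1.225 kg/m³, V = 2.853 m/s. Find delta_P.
Formula: \Delta P = f \frac{L}{D} \frac{\rho V^2}{2}
delta_P = 0.02·(133.5/0.067)·0.5·1.225·2.853²/1000 = 0.1987 kPa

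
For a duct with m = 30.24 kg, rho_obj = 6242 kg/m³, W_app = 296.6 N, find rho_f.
Formula: W_{app} = mg\left(1 - \frac{\rho_f}{\rho_{obj}}\right)
Substituting knowns: 296.6 = 30.24·9.81·(1 − rho_f/6242)
Solving for rho_f: rho_f = 6242·(1 − 296.6/(30.24·9.81)) = 1.145 kg/m³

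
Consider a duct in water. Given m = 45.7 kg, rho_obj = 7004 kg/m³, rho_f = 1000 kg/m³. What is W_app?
Formula: W_{app} = mg\left(1 - \frac{\rho_f}{\rho_{obj}}\right)
W_app = 45.7·9.81·(1 − 1000/7004) = 384.3 N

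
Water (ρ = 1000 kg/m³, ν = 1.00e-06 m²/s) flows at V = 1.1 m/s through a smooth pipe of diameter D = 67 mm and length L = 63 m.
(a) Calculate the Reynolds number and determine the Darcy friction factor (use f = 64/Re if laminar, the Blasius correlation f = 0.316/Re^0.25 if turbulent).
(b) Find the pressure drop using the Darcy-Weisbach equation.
(a) Re = V·D/ν = 1.1·0.067/1.00e-06 = 73700 → turbulent (Re > 4000); f = 0.316/Re^0.25 = 0.316/73700^0.25 = 0.019179
(b) Darcy-Weisbach: ΔP = f·(L/D)·½ρV²/1000 = 0.019179·(63/0.067)·½·1000·1.1²/1000 = 10.91 kPa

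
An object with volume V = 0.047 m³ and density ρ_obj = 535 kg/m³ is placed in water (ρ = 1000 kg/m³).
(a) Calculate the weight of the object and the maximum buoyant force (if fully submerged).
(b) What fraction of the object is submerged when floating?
(a) W=rho_obj*g*V=535*9.81*0.047=246.7 N; F_B(max)=rho*g*V=1000*9.81*0.047=461.1 N
(b) Floating fraction=rho_obj/rho=535/1000=0.535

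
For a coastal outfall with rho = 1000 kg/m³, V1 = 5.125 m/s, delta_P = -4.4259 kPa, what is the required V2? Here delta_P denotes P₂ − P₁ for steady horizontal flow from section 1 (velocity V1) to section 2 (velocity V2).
Formula: \Delta P = \frac{1}{2} \rho (V_1^2 - V_2^2)
Substituting knowns: -4.4259 = 0.5·1000·(5.125² − V2²)/1000
Solving for V2: V2 = √(5.125² − 2·(-4.4259·1000)/1000) = 5.926 m/s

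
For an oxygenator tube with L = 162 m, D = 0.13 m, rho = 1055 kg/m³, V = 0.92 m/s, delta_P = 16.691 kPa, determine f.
Formula: \Delta P = f \frac{L}{D} \frac{\rho V^2}{2}
Substituting knowns: 16.691 = f·(162/0.13)·0.5·1055·0.92²/1000
Solving for f: f = (16.691·1000)/((162/0.13)·0.5·1055·0.92²) = 0.03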